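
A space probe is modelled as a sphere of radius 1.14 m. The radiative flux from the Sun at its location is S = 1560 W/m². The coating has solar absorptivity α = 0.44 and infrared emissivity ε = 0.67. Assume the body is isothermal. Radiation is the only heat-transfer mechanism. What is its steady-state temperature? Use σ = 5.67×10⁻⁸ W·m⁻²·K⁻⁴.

At equilibrium, absorbed power = emitted power.
Absorbing cross-section = πr² = 4.083 m²; emitting surface = 4πr² = 16.33 m² (ratio 4).
αS·A_cross = εσ·A_surf·T⁴  ⇒  T⁴ = αS/(ε·4σ).
T⁴ = 0.440·1560/(0.67·4·5.67×10⁻⁸) = 4.517×10⁹ K⁴.
T = (4.517×10⁹)^(1/4).

T ≈ 259 K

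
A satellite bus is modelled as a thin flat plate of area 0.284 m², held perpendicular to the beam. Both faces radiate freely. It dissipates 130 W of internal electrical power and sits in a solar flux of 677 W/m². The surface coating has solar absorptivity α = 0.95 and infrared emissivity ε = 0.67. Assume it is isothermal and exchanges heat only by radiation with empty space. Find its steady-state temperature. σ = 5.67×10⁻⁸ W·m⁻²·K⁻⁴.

T ≈ 347 K

At steady state, absorbed solar power + internal power = radiated power.
Absorbed: α·S·A_cross = 0.95·677·0.2840 = 182.7 W (cross-section A).
Total input = 182.7 + 130 = 312.7 W.
Radiated: εσ·A_surf·T⁴ with A_surf = 2A = 0.5680 m².
T⁴ = 312.7/(0.67·5.67×10⁻⁸·0.5680) = 1.449×10¹⁰ K⁴.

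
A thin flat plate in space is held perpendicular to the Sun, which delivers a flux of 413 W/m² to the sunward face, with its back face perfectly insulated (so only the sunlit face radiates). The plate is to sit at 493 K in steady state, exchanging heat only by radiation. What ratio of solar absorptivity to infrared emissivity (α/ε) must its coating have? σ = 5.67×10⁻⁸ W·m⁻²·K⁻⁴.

α/ε ≈ 8.11

Balance: αS·A = εσ·1A·T⁴ ⇒ α/ε = σT⁴/S.
α/ε = 5.67×10⁻⁸·(493)⁴/413 = 5.67×10⁻⁸·5.907×10¹⁰/413.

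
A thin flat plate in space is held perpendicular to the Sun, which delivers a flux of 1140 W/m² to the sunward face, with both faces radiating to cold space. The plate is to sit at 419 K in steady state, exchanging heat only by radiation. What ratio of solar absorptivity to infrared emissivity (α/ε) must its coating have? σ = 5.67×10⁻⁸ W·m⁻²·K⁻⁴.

α/ε ≈ 3.07

Balance: αS·A = εσ·2A·T⁴ ⇒ α/ε = 2σT⁴/S.
α/ε = 2·5.67×10⁻⁸·(419)⁴/1140 = 2·5.67×10⁻⁸·3.082×10¹⁰/1140.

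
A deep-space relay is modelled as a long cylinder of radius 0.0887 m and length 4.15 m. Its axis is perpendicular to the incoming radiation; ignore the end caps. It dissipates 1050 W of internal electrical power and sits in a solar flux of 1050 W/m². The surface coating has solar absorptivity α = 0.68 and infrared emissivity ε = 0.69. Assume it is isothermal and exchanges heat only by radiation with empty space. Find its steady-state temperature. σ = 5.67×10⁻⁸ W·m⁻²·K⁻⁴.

At steady state, absorbed solar power + internal power = radiated power.
Absorbed: α·S·A_cross = 0.68·1050·0.7362 = 525.7 W (cross-section 2rL).
Total input = 525.7 + 1050 = 1576 W.
Radiated: εσ·A_surf·T⁴ with A_surf = 2πrL = 2.313 m².
T⁴ = 1576/(0.69·5.67×10⁻⁸·2.313) = 1.741×10¹⁰ K⁴.

T ≈ 363 K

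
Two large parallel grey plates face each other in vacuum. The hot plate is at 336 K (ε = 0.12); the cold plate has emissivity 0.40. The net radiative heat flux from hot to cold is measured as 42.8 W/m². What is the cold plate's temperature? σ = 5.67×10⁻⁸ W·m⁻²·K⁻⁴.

q = σ(T₁⁴ − T₂⁴)/(1/ε₁ + 1/ε₂ − 1); denominator = 9.833.
T₂⁴ = T₁⁴ − q·(1/ε₁+1/ε₂−1)/σ = 1.275×10¹⁰ − 42.8·9.833/5.67×10⁻⁸
    = 5.323×10⁹ K⁴.

T₂ ≈ 270 K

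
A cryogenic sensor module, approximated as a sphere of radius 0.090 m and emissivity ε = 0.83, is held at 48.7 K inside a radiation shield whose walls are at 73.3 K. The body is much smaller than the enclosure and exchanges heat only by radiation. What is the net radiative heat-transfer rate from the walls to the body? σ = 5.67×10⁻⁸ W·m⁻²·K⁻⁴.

For a small grey body in a large enclosure: P_net = εσA(T_body⁴ − T_wall⁴).
A = 4πr² = 0.1018 m²; T_body⁴ − T_wall⁴ = 5.625×10⁶ − 2.887×10⁷ = -2.324×10⁷ K⁴.
|P_net| = 0.83·5.67×10⁻⁸·0.1018·2.324×10⁷.

P_net ≈ 0.111 W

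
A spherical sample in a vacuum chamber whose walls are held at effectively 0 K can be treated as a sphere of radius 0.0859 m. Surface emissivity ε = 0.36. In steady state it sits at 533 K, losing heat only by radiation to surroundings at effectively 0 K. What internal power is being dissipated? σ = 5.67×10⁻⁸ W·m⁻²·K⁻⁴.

P ≈ 153 W

Steady state: P = εσA T⁴.
A = 4πr² = 0.09272 m²; T⁴ = (533)⁴ = 8.071×10¹⁰ K⁴.
P = 0.36 × 5.67×10⁻⁸ × 0.09272 × 8.071×10¹⁰.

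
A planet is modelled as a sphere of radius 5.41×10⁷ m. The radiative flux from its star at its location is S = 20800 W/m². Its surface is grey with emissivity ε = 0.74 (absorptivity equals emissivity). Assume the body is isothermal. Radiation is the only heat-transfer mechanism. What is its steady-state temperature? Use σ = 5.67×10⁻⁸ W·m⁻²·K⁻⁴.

T ≈ 550 K

At equilibrium, absorbed power = emitted power.
Absorbing cross-section = πr² = 9.195×10¹⁵ m²; emitting surface = 4πr² = 3.678×10¹⁶ m² (ratio 4).
εS·A_cross = εσ·A_surf·T⁴  ⇒  T⁴ = S/(4σ)   (ε cancels).
T⁴ = 20800/(4·5.67×10⁻⁸) = 9.171×10¹⁰ K⁴.
T = (9.171×10¹⁰)^(1/4).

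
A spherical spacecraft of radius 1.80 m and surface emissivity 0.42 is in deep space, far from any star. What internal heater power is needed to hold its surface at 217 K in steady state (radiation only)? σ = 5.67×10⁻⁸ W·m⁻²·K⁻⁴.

P ≈ 2150 W

P = εσ·4πr²·T⁴.
4πr² = 40.72 m²; T⁴ = 2.217×10⁹ K⁴.
P = 0.42·5.67×10⁻⁸·40.72·2.217×10⁹.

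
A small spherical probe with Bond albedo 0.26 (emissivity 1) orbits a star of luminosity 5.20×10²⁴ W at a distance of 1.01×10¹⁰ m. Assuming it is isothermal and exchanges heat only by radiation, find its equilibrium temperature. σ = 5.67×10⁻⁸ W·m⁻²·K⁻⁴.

First find the stellar flux at distance d: S = L/(4πd²) = 5.20×10²⁴/(4π·(1.01×10¹⁰)²) = 4056 W/m².
For an isothermal sphere, absorbed (1−a)S·πr² = emitted σ·4πr²·T⁴, so T⁴ = (1−a)S/(4σ).
T⁴ = 0.740·4056/(4·5.67×10⁻⁸) = 1.324×10¹⁰ K⁴.

T ≈ 339 K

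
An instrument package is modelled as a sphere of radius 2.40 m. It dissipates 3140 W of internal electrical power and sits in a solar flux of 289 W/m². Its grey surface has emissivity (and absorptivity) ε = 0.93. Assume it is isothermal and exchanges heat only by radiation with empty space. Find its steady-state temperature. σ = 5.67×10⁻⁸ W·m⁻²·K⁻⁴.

T ≈ 214 K

At steady state, absorbed solar power + internal power = radiated power.
Absorbed: α·S·A_cross = 0.93·289·18.10 = 4864 W (cross-section πr²).
Total input = 4864 + 3140 = 8004 W.
Radiated: εσ·A_surf·T⁴ with A_surf = 4πr² = 72.38 m².
T⁴ = 8004/(0.93·5.67×10⁻⁸·72.38) = 2.097×10⁹ K⁴.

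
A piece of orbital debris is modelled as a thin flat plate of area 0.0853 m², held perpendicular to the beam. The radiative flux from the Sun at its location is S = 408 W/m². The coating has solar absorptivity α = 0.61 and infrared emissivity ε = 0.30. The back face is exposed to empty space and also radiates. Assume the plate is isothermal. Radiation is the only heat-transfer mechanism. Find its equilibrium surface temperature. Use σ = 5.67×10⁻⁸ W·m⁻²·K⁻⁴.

T ≈ 292 K

At equilibrium, absorbed power = emitted power.
Absorbing cross-section = A = 0.08530 m²; emitting surface = 2A = 0.1706 m² (ratio 2).
αS·A_cross = εσ·A_surf·T⁴  ⇒  T⁴ = αS/(ε·2σ).
T⁴ = 0.610·408/(0.30·2·5.67×10⁻⁸) = 7.316×10⁹ K⁴.
T = (7.316×10⁹)^(1/4).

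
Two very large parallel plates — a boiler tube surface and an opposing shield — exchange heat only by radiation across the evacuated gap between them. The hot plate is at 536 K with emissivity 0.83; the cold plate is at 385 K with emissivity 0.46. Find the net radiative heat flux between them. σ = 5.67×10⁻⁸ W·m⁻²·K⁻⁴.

q ≈ 1440 W/m²

For two infinite grey parallel plates, q = σ(T₁⁴ − T₂⁴)/(1/ε₁ + 1/ε₂ − 1).
T₁⁴ − T₂⁴ = 8.254×10¹⁰ − 2.197×10¹⁰ = 6.057×10¹⁰ K⁴.
1/ε₁ + 1/ε₂ − 1 = 1.205 + 2.174 − 1 = 2.379.
q = 5.67×10⁻⁸ × 6.057×10¹⁰ / 2.379.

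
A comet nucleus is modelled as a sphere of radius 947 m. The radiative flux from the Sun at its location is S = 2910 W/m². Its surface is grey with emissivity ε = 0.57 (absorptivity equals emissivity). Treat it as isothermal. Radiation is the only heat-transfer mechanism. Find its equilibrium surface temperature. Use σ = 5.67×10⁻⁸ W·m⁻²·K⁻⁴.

T ≈ 337 K

At equilibrium, absorbed power = emitted power.
Absorbing cross-section = πr² = 2.817×10⁶ m²; emitting surface = 4πr² = 1.127×10⁷ m² (ratio 4).
εS·A_cross = εσ·A_surf·T⁴  ⇒  T⁴ = S/(4σ)   (ε cancels).
T⁴ = 2910/(4·5.67×10⁻⁸) = 1.283×10¹⁰ K⁴.
T = (1.283×10¹⁰)^(1/4).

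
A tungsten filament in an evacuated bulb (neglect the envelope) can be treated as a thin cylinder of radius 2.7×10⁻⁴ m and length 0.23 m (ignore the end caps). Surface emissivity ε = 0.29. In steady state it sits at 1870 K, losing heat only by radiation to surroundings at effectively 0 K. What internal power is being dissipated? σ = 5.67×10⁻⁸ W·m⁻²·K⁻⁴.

P ≈ 78.5 W

Steady state: P = εσA T⁴.
A = 2πrL = 3.902×10⁻⁴ m²; T⁴ = (1870)⁴ = 1.223×10¹³ K⁴.
P = 0.29 × 5.67×10⁻⁸ × 3.902×10⁻⁴ × 1.223×10¹³.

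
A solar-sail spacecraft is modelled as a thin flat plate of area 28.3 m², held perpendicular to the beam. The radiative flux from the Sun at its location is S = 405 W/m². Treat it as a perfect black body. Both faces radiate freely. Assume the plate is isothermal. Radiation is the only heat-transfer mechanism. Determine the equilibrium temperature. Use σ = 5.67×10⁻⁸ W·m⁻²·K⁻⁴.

T ≈ 244 K

At equilibrium, absorbed power = emitted power.
Absorbing cross-section = A = 28.30 m²; emitting surface = 2A = 56.60 m² (ratio 2).
S·A_cross = εσ·A_surf·T⁴  ⇒  T⁴ = S/(2σ).
T⁴ = 1.00·405/(2·5.67×10⁻⁸) = 3.571×10⁹ K⁴.
T = (3.571×10⁹)^(1/4).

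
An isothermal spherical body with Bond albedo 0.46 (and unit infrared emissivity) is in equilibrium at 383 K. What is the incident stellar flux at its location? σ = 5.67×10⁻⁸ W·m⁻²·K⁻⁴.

S ≈ 9040 W/m²

(1−a)S·πr² = σ·4πr²·T⁴ ⇒ S = 4σT⁴/(1−a).
S = 4·5.67×10⁻⁸·2.152×10¹⁰/0.540.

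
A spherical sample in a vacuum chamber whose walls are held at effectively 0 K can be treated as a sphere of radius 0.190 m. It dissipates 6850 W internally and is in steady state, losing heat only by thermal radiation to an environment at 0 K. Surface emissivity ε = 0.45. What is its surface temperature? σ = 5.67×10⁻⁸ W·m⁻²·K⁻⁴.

T ≈ 877 K

Steady state: internal power = radiated power, P = εσA T⁴.
Radiating area A = 4πr² = 0.4536 m².
T⁴ = P/(εσA) = 6850/(0.45·5.67×10⁻⁸·0.4536) = 5.918×10¹¹ K⁴.
T = (5.918×10¹¹)^(1/4).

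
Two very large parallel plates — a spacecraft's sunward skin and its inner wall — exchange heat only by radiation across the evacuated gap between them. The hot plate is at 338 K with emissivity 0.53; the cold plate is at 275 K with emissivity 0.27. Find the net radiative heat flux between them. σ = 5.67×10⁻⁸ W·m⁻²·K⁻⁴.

For two infinite grey parallel plates, q = σ(T₁⁴ − T₂⁴)/(1/ε₁ + 1/ε₂ − 1).
T₁⁴ − T₂⁴ = 1.305×10¹⁰ − 5.719×10⁹ = 7.333×10⁹ K⁴.
1/ε₁ + 1/ε₂ − 1 = 1.887 + 3.704 − 1 = 4.590.
q = 5.67×10⁻⁸ × 7.333×10⁹ / 4.590.

q ≈ 90.6 W/m²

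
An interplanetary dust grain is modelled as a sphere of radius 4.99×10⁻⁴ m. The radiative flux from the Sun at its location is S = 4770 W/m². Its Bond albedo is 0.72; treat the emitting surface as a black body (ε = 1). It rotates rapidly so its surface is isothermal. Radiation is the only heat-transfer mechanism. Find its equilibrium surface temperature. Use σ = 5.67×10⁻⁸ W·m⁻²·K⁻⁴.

T ≈ 277 K

At equilibrium, absorbed power = emitted power.
Absorbing cross-section = πr² = 7.823×10⁻⁷ m²; emitting surface = 4πr² = 3.129×10⁻⁶ m² (ratio 4).
(1−a)S·A_cross = εσ·A_surf·T⁴  ⇒  T⁴ = (1−a)S/(4σ).
T⁴ = 0.280·4770/(4·5.67×10⁻⁸) = 5.889×10⁹ K⁴.
T = (5.889×10⁹)^(1/4).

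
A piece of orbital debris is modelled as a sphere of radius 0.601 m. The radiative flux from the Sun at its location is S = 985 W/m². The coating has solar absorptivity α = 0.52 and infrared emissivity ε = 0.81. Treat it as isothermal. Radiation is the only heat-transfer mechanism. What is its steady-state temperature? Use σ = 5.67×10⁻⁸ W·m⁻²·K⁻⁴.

T ≈ 230 K

At equilibrium, absorbed power = emitted power.
Absorbing cross-section = πr² = 1.135 m²; emitting surface = 4πr² = 4.539 m² (ratio 4).
αS·A_cross = εσ·A_surf·T⁴  ⇒  T⁴ = αS/(ε·4σ).
T⁴ = 0.520·985/(0.81·4·5.67×10⁻⁸) = 2.788×10⁹ K⁴.
T = (2.788×10⁹)^(1/4).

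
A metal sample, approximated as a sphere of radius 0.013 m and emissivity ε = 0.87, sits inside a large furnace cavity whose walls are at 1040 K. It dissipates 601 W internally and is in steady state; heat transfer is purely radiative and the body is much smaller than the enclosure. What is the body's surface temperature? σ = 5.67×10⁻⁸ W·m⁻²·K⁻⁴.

For a small grey body in a large enclosure, net radiated power = εσA(T⁴ − T_w⁴).
Steady state: P = εσA(T⁴ − T_w⁴) with A = 4πr² = 0.002124 m².
T⁴ = P/(εσA) + T_w⁴ = 601/(0.87·5.67×10⁻⁸·0.002124) + (1040)⁴
    = 5.737×10¹² + 1.170×10¹² = 6.907×10¹² K⁴.

T ≈ 1620 K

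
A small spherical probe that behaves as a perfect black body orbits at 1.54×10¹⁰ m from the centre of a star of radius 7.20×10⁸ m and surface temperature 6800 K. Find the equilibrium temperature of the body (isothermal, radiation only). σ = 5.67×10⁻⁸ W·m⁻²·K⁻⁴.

T ≈ 1040 K

The star's surface emits σT_*⁴; at distance d the flux is S = σT_*⁴(R_*/d)².
S = 5.67×10⁻⁸·(6800)⁴·(7.20×10⁸/1.54×10¹⁰)² = 2.650×10⁵ W/m².
For an isothermal sphere T⁴ = (1−a)S/(4σ) = 1.168×10¹² K⁴.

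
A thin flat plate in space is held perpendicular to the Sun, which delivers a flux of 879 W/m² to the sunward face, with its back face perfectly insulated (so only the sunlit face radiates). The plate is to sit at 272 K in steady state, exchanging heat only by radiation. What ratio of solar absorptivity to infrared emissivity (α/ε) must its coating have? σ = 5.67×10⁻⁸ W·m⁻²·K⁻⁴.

Balance: αS·A = εσ·1A·T⁴ ⇒ α/ε = σT⁴/S.
α/ε = 5.67×10⁻⁸·(272)⁴/879 = 5.67×10⁻⁸·5.474×10⁹/879.

α/ε ≈ 0.353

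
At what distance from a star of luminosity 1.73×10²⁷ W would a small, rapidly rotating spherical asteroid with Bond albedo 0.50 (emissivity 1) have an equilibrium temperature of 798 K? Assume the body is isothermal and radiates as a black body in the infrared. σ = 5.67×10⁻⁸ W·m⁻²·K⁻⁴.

For an isothermal black-emitting sphere, (1−a)S·πr² = σ·4πr²·T⁴ ⇒ S = 4σT⁴/(1−a).
S = 4·5.67×10⁻⁸·(798)⁴/0.500 = 1.839×10⁵ W/m².
Flux falls as S = L/(4πd²), so d = √(L/(4πS)) = √(1.73×10²⁷/(4π·1.839×10⁵)).

d ≈ 2.74×10¹⁰ m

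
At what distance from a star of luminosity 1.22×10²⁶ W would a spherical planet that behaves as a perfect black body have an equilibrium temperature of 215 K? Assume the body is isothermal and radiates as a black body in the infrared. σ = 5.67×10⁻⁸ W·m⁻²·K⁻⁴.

d ≈ 1.42×10¹¹ m

For an isothermal black-emitting sphere, (1−a)S·πr² = σ·4πr²·T⁴ ⇒ S = 4σT⁴/(1−a).
S = 4·5.67×10⁻⁸·(215)⁴/1.00 = 484.6 W/m².
Flux falls as S = L/(4πd²), so d = √(L/(4πS)) = √(1.22×10²⁶/(4π·484.6)).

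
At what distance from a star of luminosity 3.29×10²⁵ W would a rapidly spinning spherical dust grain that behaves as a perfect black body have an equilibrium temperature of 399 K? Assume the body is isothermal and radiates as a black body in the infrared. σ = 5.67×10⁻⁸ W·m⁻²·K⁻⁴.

d ≈ 2.13×10¹⁰ m

For an isothermal black-emitting sphere, (1−a)S·πr² = σ·4πr²·T⁴ ⇒ S = 4σT⁴/(1−a).
S = 4·5.67×10⁻⁸·(399)⁴/1.00 = 5748 W/m².
Flux falls as S = L/(4πd²), so d = √(L/(4πS)) = √(3.29×10²⁵/(4π·5748)).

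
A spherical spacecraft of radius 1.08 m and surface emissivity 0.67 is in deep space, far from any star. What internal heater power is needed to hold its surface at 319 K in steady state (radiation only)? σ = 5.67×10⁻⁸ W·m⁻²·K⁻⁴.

P ≈ 5770 W

P = εσ·4πr²·T⁴.
4πr² = 14.66 m²; T⁴ = 1.036×10¹⁰ K⁴.
P = 0.67·5.67×10⁻⁸·14.66·1.036×10¹⁰.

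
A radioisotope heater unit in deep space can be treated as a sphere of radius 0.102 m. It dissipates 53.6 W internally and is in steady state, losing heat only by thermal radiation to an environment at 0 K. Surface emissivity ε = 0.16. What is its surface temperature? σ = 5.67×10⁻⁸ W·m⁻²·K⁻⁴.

T ≈ 461 K

Steady state: internal power = radiated power, P = εσA T⁴.
Radiating area A = 4πr² = 0.1307 m².
T⁴ = P/(εσA) = 53.6/(0.16·5.67×10⁻⁸·0.1307) = 4.519×10¹⁰ K⁴.
T = (4.519×10¹⁰)^(1/4).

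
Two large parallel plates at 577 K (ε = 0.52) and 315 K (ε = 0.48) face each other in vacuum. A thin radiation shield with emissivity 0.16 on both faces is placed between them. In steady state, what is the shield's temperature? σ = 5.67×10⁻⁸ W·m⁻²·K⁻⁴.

T_s ≈ 497 K

In steady state the net flux on the hot side equals that on the cold side.
σ(T₁⁴−T_s⁴)/D₁ = σ(T_s⁴−T₂⁴)/D₂, with D₁ = 1/ε₁+1/ε_s−1 = 7.173, D₂ = 1/ε_s+1/ε₂−1 = 7.333.
Solve for T_s⁴: T_s⁴ = (D₂·T₁⁴ + D₁·T₂⁴)/(D₁+D₂) = 6.090×10¹⁰ K⁴.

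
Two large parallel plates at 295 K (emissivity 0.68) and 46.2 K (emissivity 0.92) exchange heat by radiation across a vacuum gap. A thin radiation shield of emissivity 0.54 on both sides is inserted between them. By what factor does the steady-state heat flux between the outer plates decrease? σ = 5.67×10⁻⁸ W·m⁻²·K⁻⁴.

factor ≈ 2.74

Without shield: q₀ = σΔ(T⁴)/(1/ε₁+1/ε₂−1) with denominator 1.558.
With shield the two gaps are in series; the resistances add: (1/ε₁+1/ε_s−1)+(1/ε_s+1/ε₂−1) = 2.322+1.939 = 4.261.
Heat-flux ratio q₀/q = 4.261/1.558.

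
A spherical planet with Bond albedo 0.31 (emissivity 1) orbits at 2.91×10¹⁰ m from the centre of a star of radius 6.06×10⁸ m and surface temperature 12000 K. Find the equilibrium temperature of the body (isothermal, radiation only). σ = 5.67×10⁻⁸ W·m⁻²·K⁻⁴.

The star's surface emits σT_*⁴; at distance d the flux is S = σT_*⁴(R_*/d)².
S = 5.67×10⁻⁸·(12000)⁴·(6.06×10⁸/2.91×10¹⁰)² = 5.099×10⁵ W/m².
For an isothermal sphere T⁴ = (1−a)S/(4σ) = 1.551×10¹² K⁴.

T ≈ 1120 K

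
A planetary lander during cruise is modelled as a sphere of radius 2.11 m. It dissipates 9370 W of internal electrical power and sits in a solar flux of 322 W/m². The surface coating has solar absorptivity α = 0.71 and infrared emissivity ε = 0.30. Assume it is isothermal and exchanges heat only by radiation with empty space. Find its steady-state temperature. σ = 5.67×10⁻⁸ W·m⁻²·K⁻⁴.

At steady state, absorbed solar power + internal power = radiated power.
Absorbed: α·S·A_cross = 0.71·322·13.99 = 3198 W (cross-section πr²).
Total input = 3198 + 9370 = 12570 W.
Radiated: εσ·A_surf·T⁴ with A_surf = 4πr² = 55.95 m².
T⁴ = 12570/(0.30·5.67×10⁻⁸·55.95) = 1.321×10¹⁰ K⁴.

T ≈ 339 K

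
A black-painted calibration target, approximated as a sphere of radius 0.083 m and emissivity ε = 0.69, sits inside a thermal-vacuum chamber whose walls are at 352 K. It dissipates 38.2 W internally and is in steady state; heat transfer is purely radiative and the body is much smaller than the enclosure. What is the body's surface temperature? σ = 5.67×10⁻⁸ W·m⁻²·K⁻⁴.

T ≈ 404 K

For a small grey body in a large enclosure, net radiated power = εσA(T⁴ − T_w⁴).
Steady state: P = εσA(T⁴ − T_w⁴) with A = 4πr² = 0.08657 m².
T⁴ = P/(εσA) + T_w⁴ = 38.2/(0.69·5.67×10⁻⁸·0.08657) + (352)⁴
    = 1.128×10¹⁰ + 1.535×10¹⁰ = 2.663×10¹⁰ K⁴.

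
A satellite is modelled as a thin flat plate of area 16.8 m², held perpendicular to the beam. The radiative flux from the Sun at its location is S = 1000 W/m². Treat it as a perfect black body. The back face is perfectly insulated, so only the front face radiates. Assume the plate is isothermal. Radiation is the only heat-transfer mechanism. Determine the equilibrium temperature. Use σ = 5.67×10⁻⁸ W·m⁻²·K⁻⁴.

T ≈ 364 K

At equilibrium, absorbed power = emitted power.
Absorbing cross-section = A = 16.80 m²; emitting surface = A = 16.80 m² (ratio 1).
S·A_cross = εσ·A_surf·T⁴  ⇒  T⁴ = S/(1σ).
T⁴ = 1.00·1000/(1·5.67×10⁻⁸) = 1.764×10¹⁰ K⁴.
T = (1.764×10¹⁰)^(1/4).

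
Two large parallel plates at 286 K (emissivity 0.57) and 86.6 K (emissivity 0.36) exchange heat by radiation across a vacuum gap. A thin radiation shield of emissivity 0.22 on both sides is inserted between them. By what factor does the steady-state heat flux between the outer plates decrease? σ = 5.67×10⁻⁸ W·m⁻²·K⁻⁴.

Without shield: q₀ = σΔ(T⁴)/(1/ε₁+1/ε₂−1) with denominator 3.532.
With shield the two gaps are in series; the resistances add: (1/ε₁+1/ε_s−1)+(1/ε_s+1/ε₂−1) = 5.300+6.323 = 11.62.
Heat-flux ratio q₀/q = 11.62/3.532.

factor ≈ 3.29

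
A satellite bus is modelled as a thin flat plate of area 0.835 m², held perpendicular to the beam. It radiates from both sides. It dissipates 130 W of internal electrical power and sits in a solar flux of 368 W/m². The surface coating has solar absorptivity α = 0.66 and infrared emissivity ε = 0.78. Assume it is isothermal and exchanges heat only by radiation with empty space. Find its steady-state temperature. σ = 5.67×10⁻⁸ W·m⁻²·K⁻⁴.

T ≈ 259 K

At steady state, absorbed solar power + internal power = radiated power.
Absorbed: α·S·A_cross = 0.66·368·0.8350 = 202.8 W (cross-section A).
Total input = 202.8 + 130 = 332.8 W.
Radiated: εσ·A_surf·T⁴ with A_surf = 2A = 1.670 m².
T⁴ = 332.8/(0.78·5.67×10⁻⁸·1.670) = 4.506×10⁹ K⁴.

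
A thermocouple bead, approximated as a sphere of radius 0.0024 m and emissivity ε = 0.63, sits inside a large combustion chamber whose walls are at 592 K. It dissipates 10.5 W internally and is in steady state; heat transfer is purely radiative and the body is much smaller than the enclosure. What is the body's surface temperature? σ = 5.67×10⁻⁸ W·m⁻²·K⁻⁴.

T ≈ 1430 K

For a small grey body in a large enclosure, net radiated power = εσA(T⁴ − T_w⁴).
Steady state: P = εσA(T⁴ − T_w⁴) with A = 4πr² = 7.238×10⁻⁵ m².
T⁴ = P/(εσA) + T_w⁴ = 10.5/(0.63·5.67×10⁻⁸·7.238×10⁻⁵) + (592)⁴
    = 4.061×10¹² + 1.228×10¹¹ = 4.184×10¹² K⁴.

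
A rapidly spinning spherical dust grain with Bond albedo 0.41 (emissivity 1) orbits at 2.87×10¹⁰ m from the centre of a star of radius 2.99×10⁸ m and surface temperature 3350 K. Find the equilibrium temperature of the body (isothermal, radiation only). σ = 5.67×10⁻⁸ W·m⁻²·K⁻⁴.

T ≈ 212 K

The star's surface emits σT_*⁴; at distance d the flux is S = σT_*⁴(R_*/d)².
S = 5.67×10⁻⁸·(3350)⁴·(2.99×10⁸/2.87×10¹⁰)² = 775.1 W/m².
For an isothermal sphere T⁴ = (1−a)S/(4σ) = 2.016×10⁹ K⁴.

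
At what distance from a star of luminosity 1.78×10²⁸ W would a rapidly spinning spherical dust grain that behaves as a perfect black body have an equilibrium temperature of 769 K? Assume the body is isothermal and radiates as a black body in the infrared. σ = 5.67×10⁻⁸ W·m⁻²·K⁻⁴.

For an isothermal black-emitting sphere, (1−a)S·πr² = σ·4πr²·T⁴ ⇒ S = 4σT⁴/(1−a).
S = 4·5.67×10⁻⁸·(769)⁴/1.00 = 79310 W/m².
Flux falls as S = L/(4πd²), so d = √(L/(4πS)) = √(1.78×10²⁸/(4π·79310)).

d ≈ 1.34×10¹¹ m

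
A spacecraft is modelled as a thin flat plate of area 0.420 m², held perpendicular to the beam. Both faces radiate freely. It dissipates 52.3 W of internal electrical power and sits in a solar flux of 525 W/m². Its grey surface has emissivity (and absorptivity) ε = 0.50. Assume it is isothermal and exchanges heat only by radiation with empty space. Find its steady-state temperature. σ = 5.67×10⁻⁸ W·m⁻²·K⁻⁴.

T ≈ 287 K

At steady state, absorbed solar power + internal power = radiated power.
Absorbed: α·S·A_cross = 0.50·525·0.4200 = 110.2 W (cross-section A).
Total input = 110.2 + 52.3 = 162.6 W.
Radiated: εσ·A_surf·T⁴ with A_surf = 2A = 0.8400 m².
T⁴ = 162.6/(0.50·5.67×10⁻⁸·0.8400) = 6.826×10⁹ K⁴.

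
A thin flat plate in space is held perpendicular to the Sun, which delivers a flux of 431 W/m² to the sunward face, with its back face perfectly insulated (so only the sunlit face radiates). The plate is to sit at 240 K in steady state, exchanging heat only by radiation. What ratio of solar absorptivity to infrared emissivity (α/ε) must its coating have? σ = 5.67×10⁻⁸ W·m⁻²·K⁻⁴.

Balance: αS·A = εσ·1A·T⁴ ⇒ α/ε = σT⁴/S.
α/ε = 5.67×10⁻⁸·(240)⁴/431 = 5.67×10⁻⁸·3.318×10⁹/431.

α/ε ≈ 0.436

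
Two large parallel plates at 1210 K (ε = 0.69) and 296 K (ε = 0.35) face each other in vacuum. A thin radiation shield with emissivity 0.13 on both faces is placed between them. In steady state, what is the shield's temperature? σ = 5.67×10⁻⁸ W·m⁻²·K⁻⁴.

In steady state the net flux on the hot side equals that on the cold side.
σ(T₁⁴−T_s⁴)/D₁ = σ(T_s⁴−T₂⁴)/D₂, with D₁ = 1/ε₁+1/ε_s−1 = 8.142, D₂ = 1/ε_s+1/ε₂−1 = 9.549.
Solve for T_s⁴: T_s⁴ = (D₂·T₁⁴ + D₁·T₂⁴)/(D₁+D₂) = 1.161×10¹² K⁴.

T_s ≈ 1040 K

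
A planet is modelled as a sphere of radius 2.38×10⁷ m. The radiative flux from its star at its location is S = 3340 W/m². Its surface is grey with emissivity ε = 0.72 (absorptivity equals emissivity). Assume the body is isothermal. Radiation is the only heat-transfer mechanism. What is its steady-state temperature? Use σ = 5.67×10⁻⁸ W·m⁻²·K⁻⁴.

T ≈ 348 K

At equilibrium, absorbed power = emitted power.
Absorbing cross-section = πr² = 1.780×10¹⁵ m²; emitting surface = 4πr² = 7.118×10¹⁵ m² (ratio 4).
εS·A_cross = εσ·A_surf·T⁴  ⇒  T⁴ = S/(4σ)   (ε cancels).
T⁴ = 3340/(4·5.67×10⁻⁸) = 1.473×10¹⁰ K⁴.
T = (1.473×10¹⁰)^(1/4).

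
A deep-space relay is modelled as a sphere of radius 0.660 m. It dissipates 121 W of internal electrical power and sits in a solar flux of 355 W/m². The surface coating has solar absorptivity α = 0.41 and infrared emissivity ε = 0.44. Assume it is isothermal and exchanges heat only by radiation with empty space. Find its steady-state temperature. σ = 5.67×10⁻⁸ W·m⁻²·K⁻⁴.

At steady state, absorbed solar power + internal power = radiated power.
Absorbed: α·S·A_cross = 0.41·355·1.368 = 199.2 W (cross-section πr²).
Total input = 199.2 + 121 = 320.2 W.
Radiated: εσ·A_surf·T⁴ with A_surf = 4πr² = 5.474 m².
T⁴ = 320.2/(0.44·5.67×10⁻⁸·5.474) = 2.345×10⁹ K⁴.

T ≈ 220 K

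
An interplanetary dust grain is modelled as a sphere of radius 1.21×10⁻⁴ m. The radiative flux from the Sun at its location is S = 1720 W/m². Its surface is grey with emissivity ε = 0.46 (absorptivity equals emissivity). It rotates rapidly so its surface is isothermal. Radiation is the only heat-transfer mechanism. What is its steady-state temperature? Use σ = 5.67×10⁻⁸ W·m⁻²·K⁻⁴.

At equilibrium, absorbed power = emitted power.
Absorbing cross-section = πr² = 4.600×10⁻⁸ m²; emitting surface = 4πr² = 1.840×10⁻⁷ m² (ratio 4).
εS·A_cross = εσ·A_surf·T⁴  ⇒  T⁴ = S/(4σ)   (ε cancels).
T⁴ = 1720/(4·5.67×10⁻⁸) = 7.584×10⁹ K⁴.
T = (7.584×10⁹)^(1/4).

T ≈ 295 K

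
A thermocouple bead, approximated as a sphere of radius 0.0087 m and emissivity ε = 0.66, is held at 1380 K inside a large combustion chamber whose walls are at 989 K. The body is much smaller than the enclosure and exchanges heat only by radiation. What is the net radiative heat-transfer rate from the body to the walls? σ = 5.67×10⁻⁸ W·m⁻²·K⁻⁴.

For a small grey body in a large enclosure: P_net = εσA(T_body⁴ − T_wall⁴).
A = 4πr² = 9.511×10⁻⁴ m²; T_body⁴ − T_wall⁴ = 3.627×10¹² − 9.567×10¹¹ = 2.670×10¹² K⁴.
|P_net| = 0.66·5.67×10⁻⁸·9.511×10⁻⁴·2.670×10¹².

P_net ≈ 95.0 W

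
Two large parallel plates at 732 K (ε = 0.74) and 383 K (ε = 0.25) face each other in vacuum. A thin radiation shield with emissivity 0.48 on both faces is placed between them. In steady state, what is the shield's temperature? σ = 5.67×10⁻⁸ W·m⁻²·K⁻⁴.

T_s ≈ 670 K

In steady state the net flux on the hot side equals that on the cold side.
σ(T₁⁴−T_s⁴)/D₁ = σ(T_s⁴−T₂⁴)/D₂, with D₁ = 1/ε₁+1/ε_s−1 = 2.435, D₂ = 1/ε_s+1/ε₂−1 = 5.083.
Solve for T_s⁴: T_s⁴ = (D₂·T₁⁴ + D₁·T₂⁴)/(D₁+D₂) = 2.011×10¹¹ K⁴.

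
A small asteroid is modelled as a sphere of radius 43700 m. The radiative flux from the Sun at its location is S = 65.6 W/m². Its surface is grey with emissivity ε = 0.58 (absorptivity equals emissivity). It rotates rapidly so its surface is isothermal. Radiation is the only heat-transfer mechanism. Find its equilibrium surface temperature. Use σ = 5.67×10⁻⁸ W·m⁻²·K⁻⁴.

T ≈ 130 K

At equilibrium, absorbed power = emitted power.
Absorbing cross-section = πr² = 5.999×10⁹ m²; emitting surface = 4πr² = 2.400×10¹⁰ m² (ratio 4).
εS·A_cross = εσ·A_surf·T⁴  ⇒  T⁴ = S/(4σ)   (ε cancels).
T⁴ = 65.6/(4·5.67×10⁻⁸) = 2.892×10⁸ K⁴.
T = (2.892×10⁸)^(1/4).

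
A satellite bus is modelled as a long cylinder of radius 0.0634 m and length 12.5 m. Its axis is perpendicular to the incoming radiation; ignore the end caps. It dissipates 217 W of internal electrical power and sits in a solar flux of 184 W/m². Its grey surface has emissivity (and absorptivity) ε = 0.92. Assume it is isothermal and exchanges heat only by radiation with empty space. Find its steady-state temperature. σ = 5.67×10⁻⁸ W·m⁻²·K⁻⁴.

T ≈ 208 K

At steady state, absorbed solar power + internal power = radiated power.
Absorbed: α·S·A_cross = 0.92·184·1.585 = 268.3 W (cross-section 2rL).
Total input = 268.3 + 217 = 485.3 W.
Radiated: εσ·A_surf·T⁴ with A_surf = 2πrL = 4.979 m².
T⁴ = 485.3/(0.92·5.67×10⁻⁸·4.979) = 1.868×10⁹ K⁴.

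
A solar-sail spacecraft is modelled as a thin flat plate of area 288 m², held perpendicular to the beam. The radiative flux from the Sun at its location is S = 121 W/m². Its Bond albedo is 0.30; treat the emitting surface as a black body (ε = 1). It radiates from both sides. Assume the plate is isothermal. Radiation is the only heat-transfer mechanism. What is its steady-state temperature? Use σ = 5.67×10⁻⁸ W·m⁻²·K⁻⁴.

T ≈ 165 K

At equilibrium, absorbed power = emitted power.
Absorbing cross-section = A = 288.0 m²; emitting surface = 2A = 576.0 m² (ratio 2).
(1−a)S·A_cross = εσ·A_surf·T⁴  ⇒  T⁴ = (1−a)S/(2σ).
T⁴ = 0.700·121/(2·5.67×10⁻⁸) = 7.469×10⁸ K⁴.
T = (7.469×10⁸)^(1/4).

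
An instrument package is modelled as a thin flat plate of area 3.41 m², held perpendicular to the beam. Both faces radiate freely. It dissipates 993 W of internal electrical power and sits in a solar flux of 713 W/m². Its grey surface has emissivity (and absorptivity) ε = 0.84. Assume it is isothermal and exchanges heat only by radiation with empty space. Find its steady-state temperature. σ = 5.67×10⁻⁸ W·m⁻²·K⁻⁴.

At steady state, absorbed solar power + internal power = radiated power.
Absorbed: α·S·A_cross = 0.84·713·3.410 = 2042 W (cross-section A).
Total input = 2042 + 993 = 3035 W.
Radiated: εσ·A_surf·T⁴ with A_surf = 2A = 6.820 m².
T⁴ = 3035/(0.84·5.67×10⁻⁸·6.820) = 9.345×10⁹ K⁴.

T ≈ 311 K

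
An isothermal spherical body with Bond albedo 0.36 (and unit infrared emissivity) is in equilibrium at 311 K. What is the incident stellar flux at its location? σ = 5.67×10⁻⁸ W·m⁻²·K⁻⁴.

S ≈ 3320 W/m²

(1−a)S·πr² = σ·4πr²·T⁴ ⇒ S = 4σT⁴/(1−a).
S = 4·5.67×10⁻⁸·9.355×10⁹/0.640.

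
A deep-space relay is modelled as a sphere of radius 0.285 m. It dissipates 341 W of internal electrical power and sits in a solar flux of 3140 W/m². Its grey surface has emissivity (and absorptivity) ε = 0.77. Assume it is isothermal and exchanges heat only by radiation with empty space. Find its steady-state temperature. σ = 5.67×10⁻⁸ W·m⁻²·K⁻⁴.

At steady state, absorbed solar power + internal power = radiated power.
Absorbed: α·S·A_cross = 0.77·3140·0.2552 = 617.0 W (cross-section πr²).
Total input = 617.0 + 341 = 958.0 W.
Radiated: εσ·A_surf·T⁴ with A_surf = 4πr² = 1.021 m².
T⁴ = 958.0/(0.77·5.67×10⁻⁸·1.021) = 2.150×10¹⁰ K⁴.

T ≈ 383 K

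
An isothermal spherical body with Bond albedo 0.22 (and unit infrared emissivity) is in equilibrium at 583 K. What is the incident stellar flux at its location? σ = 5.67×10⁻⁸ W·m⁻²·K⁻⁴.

S ≈ 33600 W/m²

(1−a)S·πr² = σ·4πr²·T⁴ ⇒ S = 4σT⁴/(1−a).
S = 4·5.67×10⁻⁸·1.155×10¹¹/0.780.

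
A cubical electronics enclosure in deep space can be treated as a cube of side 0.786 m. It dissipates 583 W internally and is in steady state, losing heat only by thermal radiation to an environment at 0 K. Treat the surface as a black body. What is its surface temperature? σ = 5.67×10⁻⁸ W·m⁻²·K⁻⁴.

T ≈ 229 K

Steady state: internal power = radiated power, P = εσA T⁴.
Radiating area A = 6L² = 3.707 m².
T⁴ = P/(εσA) = 583/(1.0·5.67×10⁻⁸·3.707) = 2.774×10⁹ K⁴.
T = (2.774×10⁹)^(1/4).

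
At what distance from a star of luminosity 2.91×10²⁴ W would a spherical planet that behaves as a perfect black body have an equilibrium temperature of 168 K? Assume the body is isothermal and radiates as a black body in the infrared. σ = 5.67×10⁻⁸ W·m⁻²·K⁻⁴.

d ≈ 3.58×10¹⁰ m

For an isothermal black-emitting sphere, (1−a)S·πr² = σ·4πr²·T⁴ ⇒ S = 4σT⁴/(1−a).
S = 4·5.67×10⁻⁸·(168)⁴/1.00 = 180.7 W/m².
Flux falls as S = L/(4πd²), so d = √(L/(4πS)) = √(2.91×10²⁴/(4π·180.7)).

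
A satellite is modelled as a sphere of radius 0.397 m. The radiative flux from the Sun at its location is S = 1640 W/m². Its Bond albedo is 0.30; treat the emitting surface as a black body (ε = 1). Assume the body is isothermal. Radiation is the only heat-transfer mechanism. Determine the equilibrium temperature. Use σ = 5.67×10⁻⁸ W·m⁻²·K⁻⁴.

T ≈ 267 K

At equilibrium, absorbed power = emitted power.
Absorbing cross-section = πr² = 0.4951 m²; emitting surface = 4πr² = 1.981 m² (ratio 4).
(1−a)S·A_cross = εσ·A_surf·T⁴  ⇒  T⁴ = (1−a)S/(4σ).
T⁴ = 0.700·1640/(4·5.67×10⁻⁸) = 5.062×10⁹ K⁴.
T = (5.062×10⁹)^(1/4).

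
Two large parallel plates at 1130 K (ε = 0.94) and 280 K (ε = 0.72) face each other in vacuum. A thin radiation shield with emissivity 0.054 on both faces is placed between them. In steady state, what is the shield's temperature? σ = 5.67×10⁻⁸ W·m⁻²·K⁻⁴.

In steady state the net flux on the hot side equals that on the cold side.
σ(T₁⁴−T_s⁴)/D₁ = σ(T_s⁴−T₂⁴)/D₂, with D₁ = 1/ε₁+1/ε_s−1 = 18.58, D₂ = 1/ε_s+1/ε₂−1 = 18.91.
Solve for T_s⁴: T_s⁴ = (D₂·T₁⁴ + D₁·T₂⁴)/(D₁+D₂) = 8.254×10¹¹ K⁴.

T_s ≈ 953 K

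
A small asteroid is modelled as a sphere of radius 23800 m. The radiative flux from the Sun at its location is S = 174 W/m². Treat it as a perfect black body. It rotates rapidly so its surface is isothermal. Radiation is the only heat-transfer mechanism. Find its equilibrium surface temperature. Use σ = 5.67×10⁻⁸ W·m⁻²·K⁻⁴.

T ≈ 166 K

At equilibrium, absorbed power = emitted power.
Absorbing cross-section = πr² = 1.780×10⁹ m²; emitting surface = 4πr² = 7.118×10⁹ m² (ratio 4).
S·A_cross = εσ·A_surf·T⁴  ⇒  T⁴ = S/(4σ).
T⁴ = 1.00·174/(4·5.67×10⁻⁸) = 7.672×10⁸ K⁴.
T = (7.672×10⁸)^(1/4).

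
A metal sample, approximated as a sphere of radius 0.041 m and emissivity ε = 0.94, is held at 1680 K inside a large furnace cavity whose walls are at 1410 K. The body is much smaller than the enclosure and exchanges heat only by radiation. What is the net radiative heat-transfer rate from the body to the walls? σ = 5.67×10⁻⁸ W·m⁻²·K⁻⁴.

For a small grey body in a large enclosure: P_net = εσA(T_body⁴ − T_wall⁴).
A = 4πr² = 0.02112 m²; T_body⁴ − T_wall⁴ = 7.966×10¹² − 3.953×10¹² = 4.013×10¹² K⁴.
|P_net| = 0.94·5.67×10⁻⁸·0.02112·4.013×10¹².

P_net ≈ 4520 W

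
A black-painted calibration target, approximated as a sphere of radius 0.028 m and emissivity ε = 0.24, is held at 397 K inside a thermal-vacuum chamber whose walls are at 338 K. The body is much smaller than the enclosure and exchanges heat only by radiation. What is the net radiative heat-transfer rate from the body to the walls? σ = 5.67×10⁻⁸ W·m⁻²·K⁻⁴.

For a small grey body in a large enclosure: P_net = εσA(T_body⁴ − T_wall⁴).
A = 4πr² = 0.009852 m²; T_body⁴ − T_wall⁴ = 2.484×10¹⁰ − 1.305×10¹⁰ = 1.179×10¹⁰ K⁴.
|P_net| = 0.24·5.67×10⁻⁸·0.009852·1.179×10¹⁰.

P_net ≈ 1.58 W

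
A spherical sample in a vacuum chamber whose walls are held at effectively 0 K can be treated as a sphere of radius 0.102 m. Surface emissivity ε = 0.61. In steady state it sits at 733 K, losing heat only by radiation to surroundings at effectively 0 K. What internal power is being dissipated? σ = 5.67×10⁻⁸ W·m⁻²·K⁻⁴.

Steady state: P = εσA T⁴.
A = 4πr² = 0.1307 m²; T⁴ = (733)⁴ = 2.887×10¹¹ K⁴.
P = 0.61 × 5.67×10⁻⁸ × 0.1307 × 2.887×10¹¹.

P ≈ 1310 W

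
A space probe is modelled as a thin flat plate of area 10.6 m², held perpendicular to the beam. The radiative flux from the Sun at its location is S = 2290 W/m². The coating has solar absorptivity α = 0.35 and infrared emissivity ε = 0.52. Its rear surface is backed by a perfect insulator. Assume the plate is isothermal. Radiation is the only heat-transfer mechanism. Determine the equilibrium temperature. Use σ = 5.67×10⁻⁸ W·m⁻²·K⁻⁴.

At equilibrium, absorbed power = emitted power.
Absorbing cross-section = A = 10.60 m²; emitting surface = A = 10.60 m² (ratio 1).
αS·A_cross = εσ·A_surf·T⁴  ⇒  T⁴ = αS/(ε·1σ).
T⁴ = 0.350·2290/(0.52·1·5.67×10⁻⁸) = 2.718×10¹⁰ K⁴.
T = (2.718×10¹⁰)^(1/4).

T ≈ 406 K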